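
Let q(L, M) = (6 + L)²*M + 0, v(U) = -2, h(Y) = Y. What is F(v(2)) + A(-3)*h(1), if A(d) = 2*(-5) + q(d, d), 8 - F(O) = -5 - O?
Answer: -26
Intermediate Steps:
F(O) = 13 + O (F(O) = 8 - (-5 - O) = 8 + (5 + O) = 13 + O)
q(L, M) = M*(6 + L)² (q(L, M) = M*(6 + L)² + 0 = M*(6 + L)²)
A(d) = -10 + d*(6 + d)² (A(d) = 2*(-5) + d*(6 + d)² = -10 + d*(6 + d)²)
F(v(2)) + A(-3)*h(1) = (13 - 2) + (-10 - 3*(6 - 3)²)*1 = 11 + (-10 - 3*3²)*1 = 11 + (-10 - 3*9)*1 = 11 + (-10 - 27)*1 = 11 - 37*1 = 11 - 37 = -26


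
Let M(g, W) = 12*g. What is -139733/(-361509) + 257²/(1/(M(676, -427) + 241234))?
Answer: 5953711225996319/361509 ≈ 1.6469e+10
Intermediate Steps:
-139733/(-361509) + 257²/(1/(M(676, -427) + 241234)) = -139733/(-361509) + 257²/(1/(12*676 + 241234)) = -139733*(-1/361509) + 66049/(1/(8112 + 241234)) = 139733/361509 + 66049/(1/249346) = 139733/361509 + 66049*249346 = 139733/361509 + 16469053954 = 5953711225996319/361509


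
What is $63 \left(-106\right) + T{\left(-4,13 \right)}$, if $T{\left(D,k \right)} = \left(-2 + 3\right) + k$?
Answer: $-6664$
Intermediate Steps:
$T{\left(D,k \right)} = 1 + k$
$63 \left(-106\right) + T{\left(-4,13 \right)} = 63 \left(-106\right) + \left(1 + 13\right) = -6678 + 14 = -6664$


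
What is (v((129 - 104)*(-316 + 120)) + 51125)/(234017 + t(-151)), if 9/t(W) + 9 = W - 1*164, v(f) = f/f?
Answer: 1840536/8424611 ≈ 0.21847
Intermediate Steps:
v(f) = 1
t(W) = 9/(-173 + W) (t(W) = 9/(-9 + (W - 1*164)) = 9/(-9 + (W - 164)) = 9/(-9 + (-164 + W)) = 9/(-173 + W))
(v((129 - 104)*(-316 + 120)) + 51125)/(234017 + t(-151)) = (1 + 51125)/(234017 + 9/(-173 - 151)) = 51126/(234017 + 9/(-324)) = 51126/(234017 + 9*(-1/324)) = 51126/(234017 - 1/36) = 51126/(8424611/36) = 51126*(36/8424611) = 1840536/8424611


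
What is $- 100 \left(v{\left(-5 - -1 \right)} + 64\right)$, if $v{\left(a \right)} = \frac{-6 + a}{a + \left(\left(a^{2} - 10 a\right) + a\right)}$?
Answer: $- \frac{38275}{6} \approx -6379.2$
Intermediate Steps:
$v{\left(a \right)} = \frac{-6 + a}{a^{2} - 8 a}$ ($v{\left(a \right)} = \frac{-6 + a}{a + \left(a^{2} - 9 a\right)} = \frac{-6 + a}{a^{2} - 8 a}$)
$- 100 \left(v{\left(-5 - -1 \right)} + 64\right) = - 100 \left(\frac{-6 - 4}{\left(-5 - -1\right) \left(-8 - 4\right)} + 64\right) = - 100 \left(\frac{-6 + \left(-5 + 1\right)}{\left(-5 + 1\right) \left(-8 + \left(-5 + 1\right)\right)} + 64\right) = - 100 \left(\frac{-6 - 4}{\left(-4\right) \left(-8 - 4\right)} + 64\right) = - 100 \left(\left(- \frac{1}{4}\right) \frac{1}{-12} \left(-10\right) + 64\right) = - 100 \left(\left(- \frac{1}{4}\right) \left(- \frac{1}{12}\right) \left(-10\right) + 64\right) = - 100 \left(- \frac{5}{24} + 64\right) = \left(-100\right) \frac{1531}{24} = - \frac{38275}{6}$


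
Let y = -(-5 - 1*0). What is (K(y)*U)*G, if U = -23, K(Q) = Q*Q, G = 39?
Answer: -22425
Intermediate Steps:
y = 5 (y = -(-5 + 0) = -1*(-5) = 5)
K(Q) = Q²
(K(y)*U)*G = (5²*(-23))*39 = (25*(-23))*39 = -575*39 = -22425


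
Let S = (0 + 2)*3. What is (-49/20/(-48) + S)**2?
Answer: 33744481/921600 ≈ 36.615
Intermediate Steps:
S = 6 (S = 2*3 = 6)
(-49/20/(-48) + S)**2 = (-49/20/(-48) + 6)**2 = (-49*1/20*(-1/48) + 6)**2 = (-49/20*(-1/48) + 6)**2 = (49/960 + 6)**2 = (5809/960)**2 = 33744481/921600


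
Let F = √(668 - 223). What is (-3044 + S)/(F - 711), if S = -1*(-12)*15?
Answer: 509076/126269 + 716*√445/126269 ≈ 4.1513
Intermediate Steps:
S = 180 (S = 12*15 = 180)
F = √445 ≈ 21.095
(-3044 + S)/(F - 711) = (-3044 + 180)/(√445 - 711) = -2864/(-711 + √445)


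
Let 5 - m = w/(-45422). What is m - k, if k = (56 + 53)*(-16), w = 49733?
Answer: 79492811/45422 ≈ 1750.1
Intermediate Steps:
m = 276843/45422 (m = 5 - 49733/(-45422) = 5 - 49733*(-1)/45422 = 5 - 1*(-49733/45422) = 5 + 49733/45422 = 276843/45422 ≈ 6.0949)
k = -1744 (k = 109*(-16) = -1744)
m - k = 276843/45422 - 1*(-1744) = 276843/45422 + 1744 = 79492811/45422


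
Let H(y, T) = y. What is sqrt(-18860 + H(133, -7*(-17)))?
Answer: I*sqrt(18727) ≈ 136.85*I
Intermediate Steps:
sqrt(-18860 + H(133, -7*(-17))) = sqrt(-18860 + 133) = sqrt(-18727) = I*sqrt(18727)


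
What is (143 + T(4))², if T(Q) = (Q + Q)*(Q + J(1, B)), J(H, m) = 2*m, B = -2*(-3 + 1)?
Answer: 57121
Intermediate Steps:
B = 4 (B = -2*(-2) = 4)
T(Q) = 2*Q*(8 + Q) (T(Q) = (Q + Q)*(Q + 2*4) = (2*Q)*(Q + 8) = (2*Q)*(8 + Q) = 2*Q*(8 + Q))
(143 + T(4))² = (143 + 2*4*(8 + 4))² = (143 + 2*4*12)² = (143 + 96)² = 239² = 57121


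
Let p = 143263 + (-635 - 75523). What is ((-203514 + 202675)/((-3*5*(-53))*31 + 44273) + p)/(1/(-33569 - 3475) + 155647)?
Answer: 85659463007622/198683270325353 ≈ 0.43114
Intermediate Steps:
p = 67105 (p = 143263 - 76158 = 67105)
((-203514 + 202675)/((-3*5*(-53))*31 + 44273) + p)/(1/(-33569 - 3475) + 155647) = ((-203514 + 202675)/((-3*5*(-53))*31 + 44273) + 67105)/(1/(-33569 - 3475) + 155647) = (-839/(-15*(-53)*31 + 44273) + 67105)/(1/(-37044) + 155647) = (-839/(795*31 + 44273) + 67105)/(-1/37044 + 155647) = (-839/(24645 + 44273) + 67105)/(5765787467/37044) = (-839/68918 + 67105)*(37044/5765787467) = (4624741551/68918)*(37044/5765787467) = 85659463007622/198683270325353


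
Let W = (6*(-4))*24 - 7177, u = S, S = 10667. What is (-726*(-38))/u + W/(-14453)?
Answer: 481430615/154170151 ≈ 3.1227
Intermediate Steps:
u = 10667
W = -7753 (W = -24*24 - 7177 = -576 - 7177 = -7753)
(-726*(-38))/u + W/(-14453) = -726*(-38)/10667 - 7753/(-14453) = 27588*(1/10667) - 7753*(-1/14453) = 27588/10667 + 7753/14453 = 481430615/154170151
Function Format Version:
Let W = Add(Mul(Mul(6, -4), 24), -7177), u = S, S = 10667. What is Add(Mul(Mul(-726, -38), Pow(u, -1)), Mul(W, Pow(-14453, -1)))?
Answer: Rational(481430615, 154170151) ≈ 3.1227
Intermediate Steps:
u = 10667
W = -7753 (W = Add(Mul(-24, 24), -7177) = Add(-576, -7177) = -7753)
Add(Mul(Mul(-726, -38), Pow(u, -1)), Mul(W, Pow(-14453, -1))) = Add(Mul(Mul(-726, -38), Pow(10667, -1)), Mul(-7753, Pow(-14453, -1))) = Add(Mul(27588, Rational(1, 10667)), Mul(-7753, Rational(-1, 14453))) = Add(Rational(27588, 10667), Rational(7753, 14453)) = Rational(481430615, 154170151)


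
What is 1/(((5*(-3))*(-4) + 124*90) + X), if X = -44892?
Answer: -1/33672 ≈ -2.9698e-5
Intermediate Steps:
1/(((5*(-3))*(-4) + 124*90) + X) = 1/(((5*(-3))*(-4) + 124*90) - 44892) = 1/((-15*(-4) + 11160) - 44892) = 1/((60 + 11160) - 44892) = 1/(11220 - 44892) = 1/(-33672) = -1/33672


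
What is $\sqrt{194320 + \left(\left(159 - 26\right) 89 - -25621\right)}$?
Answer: $17 \sqrt{802} \approx 481.43$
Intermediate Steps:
$\sqrt{194320 + \left(\left(159 - 26\right) 89 - -25621\right)} = \sqrt{194320 + \left(133 \cdot 89 + 25621\right)} = \sqrt{194320 + \left(11837 + 25621\right)} = \sqrt{194320 + 37458} = \sqrt{231778} = 17 \sqrt{802}$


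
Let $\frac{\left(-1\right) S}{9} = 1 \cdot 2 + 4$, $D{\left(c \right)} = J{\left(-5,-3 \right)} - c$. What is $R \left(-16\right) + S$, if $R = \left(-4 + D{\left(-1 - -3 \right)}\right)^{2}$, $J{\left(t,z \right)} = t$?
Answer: $-1990$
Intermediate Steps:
$D{\left(c \right)} = -5 - c$
$S = -54$ ($S = - 9 \left(1 \cdot 2 + 4\right) = - 9 \left(2 + 4\right) = \left(-9\right) 6 = -54$)
$R = 121$ ($R = \left(-4 - \left(4 + 3\right)\right)^{2} = \left(-4 - 7\right)^{2} = \left(-11\right)^{2} = 121$)
$R \left(-16\right) + S = 121 \left(-16\right) - 54 = -1936 - 54 = -1990$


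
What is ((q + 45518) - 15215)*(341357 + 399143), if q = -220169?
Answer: -140595773000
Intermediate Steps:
((q + 45518) - 15215)*(341357 + 399143) = ((-220169 + 45518) - 15215)*(341357 + 399143) = (-174651 - 15215)*740500 = -189866*740500 = -140595773000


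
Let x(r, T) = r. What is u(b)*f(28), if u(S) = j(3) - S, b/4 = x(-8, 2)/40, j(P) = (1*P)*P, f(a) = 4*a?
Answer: 5488/5 ≈ 1097.6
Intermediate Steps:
j(P) = P**2 (j(P) = P*P = P**2)
b = -4/5 (b = 4*(-8/40) = 4*(-8*1/40) = 4*(-1/5) = -4/5 ≈ -0.80000)
u(S) = 9 - S (u(S) = 3**2 - S = 9 - S)
u(b)*f(28) = (9 - 1*(-4/5))*(4*28) = (9 + 4/5)*112 = (49/5)*112 = 5488/5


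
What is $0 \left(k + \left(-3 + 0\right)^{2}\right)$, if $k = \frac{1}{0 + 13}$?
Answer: $0$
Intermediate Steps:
$k = \frac{1}{13} \approx 0.076923$
$0 \left(k + \left(-3 + 0\right)^{2}\right) = 0 \left(\frac{1}{13} + \left(-3 + 0\right)^{2}\right) = 0 \left(\frac{1}{13} + \left(-3\right)^{2}\right) = 0 \left(\frac{1}{13} + 9\right) = 0 \cdot \frac{118}{13} = 0$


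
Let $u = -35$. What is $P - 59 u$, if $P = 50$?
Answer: $2115$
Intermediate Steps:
$P - 59 u = 50 - -2065 = 50 + 2065 = 2115$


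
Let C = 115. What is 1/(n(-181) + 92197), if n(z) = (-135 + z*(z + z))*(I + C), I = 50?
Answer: 1/10881052 ≈ 9.1903e-8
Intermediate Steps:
n(z) = -22275 + 330*z² (n(z) = (-135 + z*(z + z))*(50 + 115) = (-135 + z*(2*z))*165 = (-135 + 2*z²)*165 = -22275 + 330*z²)
1/(n(-181) + 92197) = 1/((-22275 + 330*(-181)²) + 92197) = 1/((-22275 + 330*32761) + 92197) = 1/((-22275 + 10811130) + 92197) = 1/(10788855 + 92197) = 1/10881052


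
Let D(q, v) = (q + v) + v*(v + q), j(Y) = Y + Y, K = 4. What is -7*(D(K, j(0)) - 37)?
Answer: 231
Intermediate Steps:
j(Y) = 2*Y
D(q, v) = q + v + v*(q + v) (D(q, v) = (q + v) + v*(q + v) = q + v + v*(q + v))
-7*(D(K, j(0)) - 37) = -7*((4 + 2*0 + (2*0)**2 + 4*(2*0)) - 37) = -7*((4 + 0 + 0**2 + 4*0) - 37) = -7*((4 + 0 + 0 + 0) - 37) = -7*(4 - 37) = -7*(-33) = 231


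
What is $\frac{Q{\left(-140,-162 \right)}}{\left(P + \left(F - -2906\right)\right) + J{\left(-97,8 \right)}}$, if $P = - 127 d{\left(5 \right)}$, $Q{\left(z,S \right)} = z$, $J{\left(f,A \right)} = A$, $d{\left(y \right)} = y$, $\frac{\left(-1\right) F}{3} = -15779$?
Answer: $- \frac{5}{1772} \approx -0.0028217$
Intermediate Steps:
$F = 47337$ ($F = \left(-3\right) \left(-15779\right) = 47337$)
$P = -635$ ($P = \left(-127\right) 5 = -635$)
$\frac{Q{\left(-140,-162 \right)}}{\left(P + \left(F - -2906\right)\right) + J{\left(-97,8 \right)}} = - \frac{140}{\left(-635 + \left(47337 - -2906\right)\right) + 8} = - \frac{140}{\left(-635 + \left(47337 + 2906\right)\right) + 8} = - \frac{140}{\left(-635 + 50243\right) + 8} = - \frac{140}{49608 + 8} = - \frac{140}{49616} = \left(-140\right) \frac{1}{49616} = - \frac{5}{1772}$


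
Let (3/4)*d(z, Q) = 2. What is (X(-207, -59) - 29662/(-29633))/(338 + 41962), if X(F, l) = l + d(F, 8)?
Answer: -4918991/3760427700 ≈ -0.0013081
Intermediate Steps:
d(z, Q) = 8/3 (d(z, Q) = (4/3)*2 = 8/3)
X(F, l) = 8/3 + l (X(F, l) = l + 8/3 = 8/3 + l)
(X(-207, -59) - 29662/(-29633))/(338 + 41962) = ((8/3 - 59) - 29662/(-29633))/(338 + 41962) = (-169/3 - 29662*(-1/29633))/42300 = (-169/3 + 29662/29633)*(1/42300) = -4918991/88899*1/42300 = -4918991/3760427700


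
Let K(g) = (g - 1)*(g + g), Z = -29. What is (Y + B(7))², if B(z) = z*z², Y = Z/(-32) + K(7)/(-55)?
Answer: 363111092569/3097600 ≈ 1.1722e+5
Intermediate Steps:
K(g) = 2*g*(-1 + g) (K(g) = (-1 + g)*(2*g) = 2*g*(-1 + g))
Y = -1093/1760 (Y = -29/(-32) + (2*7*(-1 + 7))/(-55) = -29*(-1/32) + (2*7*6)*(-1/55) = 29/32 + 84*(-1/55) = 29/32 - 84/55 = -1093/1760 ≈ -0.62102)
B(z) = z³
(Y + B(7))² = (-1093/1760 + 7³)² = (-1093/1760 + 343)² = (602587/1760)² = 363111092569/3097600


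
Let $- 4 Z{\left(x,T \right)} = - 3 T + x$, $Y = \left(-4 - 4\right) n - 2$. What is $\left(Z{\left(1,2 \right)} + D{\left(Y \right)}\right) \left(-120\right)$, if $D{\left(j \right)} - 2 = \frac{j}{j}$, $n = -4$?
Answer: $-510$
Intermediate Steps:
$Y = 30$ ($Y = \left(-4 - 4\right) \left(-4\right) - 2 = \left(-8\right) \left(-4\right) - 2 = 32 - 2 = 30$)
$D{\left(j \right)} = 3$ ($D{\left(j \right)} = 2 + \frac{j}{j} = 2 + 1 = 3$)
$Z{\left(x,T \right)} = - \frac{x}{4} + \frac{3 T}{4}$ ($Z{\left(x,T \right)} = - \frac{- 3 T + x}{4} = - \frac{x - 3 T}{4} = - \frac{x}{4} + \frac{3 T}{4}$)
$\left(Z{\left(1,2 \right)} + D{\left(Y \right)}\right) \left(-120\right) = \left(\left(\left(- \frac{1}{4}\right) 1 + \frac{3}{4} \cdot 2\right) + 3\right) \left(-120\right) = \left(\left(- \frac{1}{4} + \frac{3}{2}\right) + 3\right) \left(-120\right) = \left(\frac{5}{4} + 3\right) \left(-120\right) = \frac{17}{4} \left(-120\right) = -510$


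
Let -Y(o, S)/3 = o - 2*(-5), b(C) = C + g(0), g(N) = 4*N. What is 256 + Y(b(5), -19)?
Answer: 211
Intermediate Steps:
b(C) = C (b(C) = C + 4*0 = C + 0 = C)
Y(o, S) = -30 - 3*o (Y(o, S) = -3*(o - 2*(-5)) = -3*(o + 10) = -3*(10 + o) = -30 - 3*o)
256 + Y(b(5), -19) = 256 + (-30 - 3*5) = 256 + (-30 - 15) = 256 - 45 = 211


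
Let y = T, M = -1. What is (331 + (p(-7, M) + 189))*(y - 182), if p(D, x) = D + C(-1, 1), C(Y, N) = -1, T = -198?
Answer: -194560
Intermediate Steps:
p(D, x) = -1 + D (p(D, x) = D - 1 = -1 + D)
y = -198
(331 + (p(-7, M) + 189))*(y - 182) = (331 + ((-1 - 7) + 189))*(-198 - 182) = (331 + (-8 + 189))*(-380) = (331 + 181)*(-380) = 512*(-380) = -194560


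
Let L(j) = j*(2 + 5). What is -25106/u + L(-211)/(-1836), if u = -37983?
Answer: 34065169/23245596 ≈ 1.4654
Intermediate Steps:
L(j) = 7*j (L(j) = j*7 = 7*j)
-25106/u + L(-211)/(-1836) = -25106/(-37983) + (7*(-211))/(-1836) = -25106*(-1/37983) - 1477*(-1/1836) = 25106/37983 + 1477/1836 = 34065169/23245596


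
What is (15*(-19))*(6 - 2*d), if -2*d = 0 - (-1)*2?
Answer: -2280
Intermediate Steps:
d = -1 (d = -(0 - (-1)*2)/2 = -(0 - 1*(-2))/2 = -(0 + 2)/2 = -1/2*2 = -1)
(15*(-19))*(6 - 2*d) = (15*(-19))*(6 - 2*(-1)) = -285*(6 + 2) = -285*8 = -2280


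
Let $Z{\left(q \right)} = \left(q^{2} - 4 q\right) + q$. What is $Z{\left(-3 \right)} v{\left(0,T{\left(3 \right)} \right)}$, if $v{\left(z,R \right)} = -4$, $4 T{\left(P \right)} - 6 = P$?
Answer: $-72$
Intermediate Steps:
$T{\left(P \right)} = \frac{3}{2} + \frac{P}{4}$
$Z{\left(q \right)} = q^{2} - 3 q$
$Z{\left(-3 \right)} v{\left(0,T{\left(3 \right)} \right)} = - 3 \left(-3 - 3\right) \left(-4\right) = \left(-3\right) \left(-6\right) \left(-4\right) = 18 \left(-4\right) = -72$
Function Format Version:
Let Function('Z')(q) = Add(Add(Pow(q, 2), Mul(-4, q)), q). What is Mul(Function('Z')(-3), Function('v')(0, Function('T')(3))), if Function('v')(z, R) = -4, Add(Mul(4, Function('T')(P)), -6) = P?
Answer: -72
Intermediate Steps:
Function('T')(P) = Add(Rational(3, 2), Mul(Rational(1, 4), P))
Function('Z')(q) = Add(Pow(q, 2), Mul(-3, q))
Mul(Function('Z')(-3), Function('v')(0, Function('T')(3))) = Mul(Mul(-3, Add(-3, -3)), -4) = Mul(Mul(-3, -6), -4) = Mul(18, -4) = -72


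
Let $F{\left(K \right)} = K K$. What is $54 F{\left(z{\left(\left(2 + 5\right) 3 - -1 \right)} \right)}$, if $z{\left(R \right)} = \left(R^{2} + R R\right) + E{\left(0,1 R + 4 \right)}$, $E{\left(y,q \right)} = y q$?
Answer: $50599296$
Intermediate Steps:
$E{\left(y,q \right)} = q y$
$z{\left(R \right)} = 2 R^{2}$ ($z{\left(R \right)} = \left(R^{2} + R R\right) + \left(1 R + 4\right) 0 = \left(R^{2} + R^{2}\right) + \left(R + 4\right) 0 = 2 R^{2} + \left(4 + R\right) 0 = 2 R^{2} + 0 = 2 R^{2}$)
$F{\left(K \right)} = K^{2}$
$54 F{\left(z{\left(\left(2 + 5\right) 3 - -1 \right)} \right)} = 54 \left(2 \left(\left(2 + 5\right) 3 - -1\right)^{2}\right)^{2} = 54 \left(2 \left(7 \cdot 3 + 1\right)^{2}\right)^{2} = 54 \left(2 \left(21 + 1\right)^{2}\right)^{2} = 54 \left(2 \cdot 22^{2}\right)^{2} = 54 \left(2 \cdot 484\right)^{2} = 54 \cdot 968^{2} = 54 \cdot 937024 = 50599296$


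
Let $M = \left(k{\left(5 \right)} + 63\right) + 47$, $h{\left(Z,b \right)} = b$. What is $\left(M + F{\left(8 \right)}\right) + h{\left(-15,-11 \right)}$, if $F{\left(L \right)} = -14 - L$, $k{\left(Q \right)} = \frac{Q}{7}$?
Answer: $\frac{544}{7} \approx 77.714$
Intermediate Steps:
$k{\left(Q \right)} = \frac{Q}{7}$ ($k{\left(Q \right)} = Q \frac{1}{7} = \frac{Q}{7}$)
$M = \frac{775}{7}$ ($M = \left(\frac{1}{7} \cdot 5 + 63\right) + 47 = \left(\frac{5}{7} + 63\right) + 47 = \frac{446}{7} + 47 = \frac{775}{7} \approx 110.71$)
$\left(M + F{\left(8 \right)}\right) + h{\left(-15,-11 \right)} = \left(\frac{775}{7} - 22\right) - 11 = \frac{621}{7} - 11 = \frac{544}{7}$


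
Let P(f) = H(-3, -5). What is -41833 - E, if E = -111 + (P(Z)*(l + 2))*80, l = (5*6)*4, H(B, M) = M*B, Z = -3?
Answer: -188122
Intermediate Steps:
H(B, M) = B*M
l = 120 (l = 30*4 = 120)
P(f) = 15 (P(f) = -3*(-5) = 15)
E = 146289 (E = -111 + (15*(120 + 2))*80 = -111 + (15*122)*80 = -111 + 1830*80 = -111 + 146400 = 146289)
-41833 - E = -41833 - 1*146289 = -41833 - 146289 = -188122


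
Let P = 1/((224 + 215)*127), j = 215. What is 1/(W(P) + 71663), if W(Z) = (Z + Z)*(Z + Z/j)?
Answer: 668305356935/47892766794033337 ≈ 1.3954e-5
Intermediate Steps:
P = 1/55753 (P = (1/127)/439 = (1/439)*(1/127) = 1/55753 ≈ 1.7936e-5)
W(Z) = 432*Z²/215 (W(Z) = (Z + Z)*(Z + Z/215) = (2*Z)*(Z + Z*(1/215)) = (2*Z)*(Z + Z/215) = (2*Z)*(216*Z/215) = 432*Z²/215)
1/(W(P) + 71663) = 1/(432*(1/55753)²/215 + 71663) = 1/((432/215)*(1/3108397009) + 71663) = 1/(432/668305356935 + 71663) = 1/(47892766794033337/668305356935) = 668305356935/47892766794033337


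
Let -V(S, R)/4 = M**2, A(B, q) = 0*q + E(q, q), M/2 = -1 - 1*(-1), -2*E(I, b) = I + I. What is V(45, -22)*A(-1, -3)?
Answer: 0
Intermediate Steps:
E(I, b) = -I (E(I, b) = -(I + I)/2 = -I)
M = 0 (M = 2*(-1 - 1*(-1)) = 2*(-1 + 1) = 2*0 = 0)
A(B, q) = -q (A(B, q) = 0*q - q = 0 - q = -q)
V(S, R) = 0 (V(S, R) = -4*0**2 = -4*0 = 0)
V(45, -22)*A(-1, -3) = 0*(-1*(-3)) = 0*3 = 0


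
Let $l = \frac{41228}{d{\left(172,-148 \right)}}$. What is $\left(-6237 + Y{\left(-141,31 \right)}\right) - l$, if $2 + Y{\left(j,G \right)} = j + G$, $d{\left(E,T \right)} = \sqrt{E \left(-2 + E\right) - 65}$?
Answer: $-6349 - \frac{41228 \sqrt{1167}}{5835} \approx -6590.4$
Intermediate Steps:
$d{\left(E,T \right)} = \sqrt{-65 + E \left(-2 + E\right)}$
$Y{\left(j,G \right)} = -2 + G + j$ ($Y{\left(j,G \right)} = -2 + \left(j + G\right) = -2 + \left(G + j\right) = -2 + G + j$)
$l = \frac{41228 \sqrt{1167}}{5835}$ ($l = \frac{41228}{\sqrt{-65 + 172^{2} - 344}} = \frac{41228}{\sqrt{-65 + 29584 - 344}} = \frac{41228}{\sqrt{29175}} = \frac{41228}{5 \sqrt{1167}} = 41228 \frac{\sqrt{1167}}{5835} = \frac{41228 \sqrt{1167}}{5835} \approx 241.37$)
$\left(-6237 + Y{\left(-141,31 \right)}\right) - l = \left(-6237 - 112\right) - \frac{41228 \sqrt{1167}}{5835} = -6349 - \frac{41228 \sqrt{1167}}{5835}$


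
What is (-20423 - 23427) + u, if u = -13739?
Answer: -57589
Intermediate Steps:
(-20423 - 23427) + u = (-20423 - 23427) - 13739 = -43850 - 13739 = -57589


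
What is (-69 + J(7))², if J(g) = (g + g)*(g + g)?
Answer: 16129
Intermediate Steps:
J(g) = 4*g² (J(g) = (2*g)*(2*g) = 4*g²)
(-69 + J(7))² = (-69 + 4*7²)² = (-69 + 4*49)² = (-69 + 196)² = 127² = 16129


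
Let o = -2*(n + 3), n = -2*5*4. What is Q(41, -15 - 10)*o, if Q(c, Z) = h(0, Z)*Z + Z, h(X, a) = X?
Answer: -1850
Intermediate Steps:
n = -40 (n = -10*4 = -40)
Q(c, Z) = Z (Q(c, Z) = 0*Z + Z = 0 + Z = Z)
o = 74 (o = -2*(-40 + 3) = -2*(-37) = 74)
Q(41, -15 - 10)*o = (-15 - 10)*74 = -25*74 = -1850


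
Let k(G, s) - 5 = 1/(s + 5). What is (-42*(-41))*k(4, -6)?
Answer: 6888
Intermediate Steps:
k(G, s) = 5 + 1/(5 + s) (k(G, s) = 5 + 1/(s + 5) = 5 + 1/(5 + s))
(-42*(-41))*k(4, -6) = (-42*(-41))*((26 + 5*(-6))/(5 - 6)) = 1722*((26 - 30)/(-1)) = 1722*(-1*(-4)) = 1722*4 = 6888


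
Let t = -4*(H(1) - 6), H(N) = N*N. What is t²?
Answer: 400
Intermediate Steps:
H(N) = N²
t = 20 (t = -4*(1² - 6) = -4*(1 - 6) = -4*(-5) = 20)
t² = 20² = 400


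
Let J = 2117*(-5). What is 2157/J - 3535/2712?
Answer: -43267759/28706520 ≈ -1.5072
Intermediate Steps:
J = -10585
2157/J - 3535/2712 = 2157/(-10585) - 3535/2712 = 2157*(-1/10585) - 3535*1/2712 = -2157/10585 - 3535/2712 = -43267759/28706520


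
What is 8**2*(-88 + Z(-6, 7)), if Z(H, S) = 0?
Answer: -5632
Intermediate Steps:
8**2*(-88 + Z(-6, 7)) = 8**2*(-88 + 0) = 64*(-88) = -5632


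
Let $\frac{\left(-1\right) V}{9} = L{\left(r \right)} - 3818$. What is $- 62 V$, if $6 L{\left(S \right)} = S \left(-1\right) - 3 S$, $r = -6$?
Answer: $-2128212$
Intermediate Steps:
$L{\left(S \right)} = - \frac{2 S}{3}$ ($L{\left(S \right)} = \frac{S \left(-1\right) - 3 S}{6} = \frac{- S - 3 S}{6} = \frac{\left(-4\right) S}{6} = - \frac{2 S}{3}$)
$V = 34326$ ($V = - 9 \left(\left(- \frac{2}{3}\right) \left(-6\right) - 3818\right) = - 9 \left(4 - 3818\right) = \left(-9\right) \left(-3814\right) = 34326$)
$- 62 V = \left(-62\right) 34326 = -2128212$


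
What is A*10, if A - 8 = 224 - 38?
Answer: 1940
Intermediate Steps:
A = 194 (A = 8 + (224 - 38) = 8 + 186 = 194)
A*10 = 194*10 = 1940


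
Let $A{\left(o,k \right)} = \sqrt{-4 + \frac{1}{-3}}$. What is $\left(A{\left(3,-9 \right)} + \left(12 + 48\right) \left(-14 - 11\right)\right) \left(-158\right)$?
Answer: $237000 - \frac{158 i \sqrt{39}}{3} \approx 2.37 \cdot 10^{5} - 328.9 i$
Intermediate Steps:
$A{\left(o,k \right)} = \frac{i \sqrt{39}}{3}$ ($A{\left(o,k \right)} = \sqrt{-4 - \frac{1}{3}} = \sqrt{- \frac{13}{3}} = \frac{i \sqrt{39}}{3}$)
$\left(A{\left(3,-9 \right)} + \left(12 + 48\right) \left(-14 - 11\right)\right) \left(-158\right) = \left(\frac{i \sqrt{39}}{3} + \left(12 + 48\right) \left(-14 - 11\right)\right) \left(-158\right) = \left(\frac{i \sqrt{39}}{3} + 60 \left(-25\right)\right) \left(-158\right) = \left(\frac{i \sqrt{39}}{3} - 1500\right) \left(-158\right) = \left(-1500 + \frac{i \sqrt{39}}{3}\right) \left(-158\right) = 237000 - \frac{158 i \sqrt{39}}{3}$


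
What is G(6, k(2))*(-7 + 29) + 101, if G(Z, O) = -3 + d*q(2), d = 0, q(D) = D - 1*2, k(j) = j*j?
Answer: 35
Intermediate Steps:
k(j) = j**2
q(D) = -2 + D (q(D) = D - 2 = -2 + D)
G(Z, O) = -3 (G(Z, O) = -3 + 0*(-2 + 2) = -3 + 0*0 = -3 + 0 = -3)
G(6, k(2))*(-7 + 29) + 101 = -3*(-7 + 29) + 101 = -3*22 + 101 = -66 + 101 = 35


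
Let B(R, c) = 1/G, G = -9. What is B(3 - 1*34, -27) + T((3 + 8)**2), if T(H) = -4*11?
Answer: -397/9 ≈ -44.111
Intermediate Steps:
B(R, c) = -1/9 (B(R, c) = 1/(-9) = -1/9)
T(H) = -44
B(3 - 1*34, -27) + T((3 + 8)**2) = -1/9 - 44 = -397/9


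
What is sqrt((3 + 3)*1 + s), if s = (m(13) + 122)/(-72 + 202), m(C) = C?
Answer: sqrt(4758)/26 ≈ 2.6530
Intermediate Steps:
s = 27/26 (s = (13 + 122)/(-72 + 202) = 135/130 = 135*(1/130) = 27/26 ≈ 1.0385)
sqrt((3 + 3)*1 + s) = sqrt((3 + 3)*1 + 27/26) = sqrt(6*1 + 27/26) = sqrt(6 + 27/26) = sqrt(183/26) = sqrt(4758)/26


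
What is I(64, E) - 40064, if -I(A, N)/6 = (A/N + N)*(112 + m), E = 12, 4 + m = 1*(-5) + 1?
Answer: -50880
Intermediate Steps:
m = -8 (m = -4 + (1*(-5) + 1) = -4 + (-5 + 1) = -4 - 4 = -8)
I(A, N) = -624*N - 624*A/N (I(A, N) = -6*(A/N + N)*(112 - 8) = -6*(N + A/N)*104 = -6*(104*N + 104*A/N) = -624*N - 624*A/N)
I(64, E) - 40064 = (-624*12 - 624*64/12) - 40064 = (-7488 - 624*64*1/12) - 40064 = (-7488 - 3328) - 40064 = -10816 - 40064 = -50880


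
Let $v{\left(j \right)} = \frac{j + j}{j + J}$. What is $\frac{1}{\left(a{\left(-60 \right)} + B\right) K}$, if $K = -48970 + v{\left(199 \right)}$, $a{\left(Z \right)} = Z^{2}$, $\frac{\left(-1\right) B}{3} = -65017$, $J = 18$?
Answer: $- \frac{217}{2110883801892} \approx -1.028 \cdot 10^{-10}$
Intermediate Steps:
$B = 195051$ ($B = \left(-3\right) \left(-65017\right) = 195051$)
$v{\left(j \right)} = \frac{2 j}{18 + j}$ ($v{\left(j \right)} = \frac{j + j}{j + 18} = \frac{2 j}{18 + j}$)
$K = - \frac{10626092}{217}$ ($K = -48970 + 2 \cdot 199 \frac{1}{18 + 199} = -48970 + 2 \cdot 199 \cdot \frac{1}{217} = -48970 + \frac{398}{217} = - \frac{10626092}{217} \approx -48968.0$)
$\frac{1}{\left(a{\left(-60 \right)} + B\right) K} = \frac{1}{\left(\left(-60\right)^{2} + 195051\right) \left(- \frac{10626092}{217}\right)} = \frac{1}{3600 + 195051} \left(- \frac{217}{10626092}\right) = \frac{1}{198651} \left(- \frac{217}{10626092}\right) = - \frac{217}{2110883801892}$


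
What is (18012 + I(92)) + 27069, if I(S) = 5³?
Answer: 45206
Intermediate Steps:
I(S) = 125
(18012 + I(92)) + 27069 = (18012 + 125) + 27069 = 18137 + 27069 = 45206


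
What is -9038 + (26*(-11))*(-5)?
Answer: -7608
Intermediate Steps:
-9038 + (26*(-11))*(-5) = -9038 - 286*(-5) = -9038 + 1430 = -7608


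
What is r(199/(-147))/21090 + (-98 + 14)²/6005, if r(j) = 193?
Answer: 29994001/25329090 ≈ 1.1842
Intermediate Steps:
r(199/(-147))/21090 + (-98 + 14)²/6005 = 193/21090 + (-98 + 14)²/6005 = 193*(1/21090) + (-84)²*(1/6005) = 193/21090 + 7056*(1/6005) = 193/21090 + 7056/6005 = 29994001/25329090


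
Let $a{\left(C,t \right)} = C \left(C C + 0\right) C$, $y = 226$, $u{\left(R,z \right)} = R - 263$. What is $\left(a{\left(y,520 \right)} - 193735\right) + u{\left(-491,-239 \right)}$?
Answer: $2608563287$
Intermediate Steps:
$u{\left(R,z \right)} = -263 + R$ ($u{\left(R,z \right)} = R - 263 = -263 + R$)
$a{\left(C,t \right)} = C^{4}$ ($a{\left(C,t \right)} = C \left(C^{2} + 0\right) C = C C^{2} C = C^{3} C = C^{4}$)
$\left(a{\left(y,520 \right)} - 193735\right) + u{\left(-491,-239 \right)} = \left(226^{4} - 193735\right) - 754 = \left(2608757776 - 193735\right) - 754 = 2608564041 - 754 = 2608563287$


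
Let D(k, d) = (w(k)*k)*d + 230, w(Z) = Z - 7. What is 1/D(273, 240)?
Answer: 1/17428550 ≈ 5.7377e-8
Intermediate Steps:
w(Z) = -7 + Z
D(k, d) = 230 + d*k*(-7 + k) (D(k, d) = ((-7 + k)*k)*d + 230 = (k*(-7 + k))*d + 230 = d*k*(-7 + k) + 230 = 230 + d*k*(-7 + k))
1/D(273, 240) = 1/(230 + 240*273*(-7 + 273)) = 1/(230 + 240*273*266) = 1/(230 + 17428320) = 1/17428550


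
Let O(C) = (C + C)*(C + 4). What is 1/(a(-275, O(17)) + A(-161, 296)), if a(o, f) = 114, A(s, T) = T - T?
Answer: 1/114 ≈ 0.0087719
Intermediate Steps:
A(s, T) = 0
O(C) = 2*C*(4 + C) (O(C) = (2*C)*(4 + C) = 2*C*(4 + C))
1/(a(-275, O(17)) + A(-161, 296)) = 1/(114 + 0) = 1/114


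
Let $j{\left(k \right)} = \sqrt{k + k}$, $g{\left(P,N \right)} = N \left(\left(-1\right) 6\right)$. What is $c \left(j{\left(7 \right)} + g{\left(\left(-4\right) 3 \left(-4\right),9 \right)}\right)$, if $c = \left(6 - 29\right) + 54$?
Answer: $-1674 + 31 \sqrt{14} \approx -1558.0$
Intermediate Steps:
$g{\left(P,N \right)} = - 6 N$ ($g{\left(P,N \right)} = N \left(-6\right) = - 6 N$)
$c = 31$ ($c = -23 + 54 = 31$)
$j{\left(k \right)} = \sqrt{2} \sqrt{k}$ ($j{\left(k \right)} = \sqrt{2 k} = \sqrt{2} \sqrt{k}$)
$c \left(j{\left(7 \right)} + g{\left(\left(-4\right) 3 \left(-4\right),9 \right)}\right) = 31 \left(\sqrt{2} \sqrt{7} - 54\right) = 31 \left(\sqrt{14} - 54\right) = 31 \left(-54 + \sqrt{14}\right) = -1674 + 31 \sqrt{14}$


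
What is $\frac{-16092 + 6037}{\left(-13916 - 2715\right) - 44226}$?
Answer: $\frac{10055}{60857} \approx 0.16522$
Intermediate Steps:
$\frac{-16092 + 6037}{\left(-13916 - 2715\right) - 44226} = - \frac{10055}{-16631 - 44226} = - \frac{10055}{-60857} = \left(-10055\right) \left(- \frac{1}{60857}\right) = \frac{10055}{60857}$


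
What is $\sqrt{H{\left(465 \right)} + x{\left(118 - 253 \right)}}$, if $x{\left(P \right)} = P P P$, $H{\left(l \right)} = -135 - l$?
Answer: $5 i \sqrt{98439} \approx 1568.8 i$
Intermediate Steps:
$x{\left(P \right)} = P^{3}$ ($x{\left(P \right)} = P^{2} P = P^{3}$)
$\sqrt{H{\left(465 \right)} + x{\left(118 - 253 \right)}} = \sqrt{\left(-135 - 465\right) + \left(118 - 253\right)^{3}} = \sqrt{-600 + \left(-135\right)^{3}} = \sqrt{-600 - 2460375} = \sqrt{-2460975} = 5 i \sqrt{98439}$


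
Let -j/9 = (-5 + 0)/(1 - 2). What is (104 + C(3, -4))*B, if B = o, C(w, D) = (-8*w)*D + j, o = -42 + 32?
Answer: -1550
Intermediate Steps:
j = -45 (j = -9*(-5 + 0)/(1 - 2) = -(-45)/(-1) = -(-45)*(-1) = -9*5 = -45)
o = -10
C(w, D) = -45 - 8*D*w (C(w, D) = (-8*w)*D - 45 = -8*D*w - 45 = -45 - 8*D*w)
B = -10
(104 + C(3, -4))*B = (104 + (-45 - 8*(-4)*3))*(-10) = (104 + (-45 + 96))*(-10) = (104 + 51)*(-10) = 155*(-10) = -1550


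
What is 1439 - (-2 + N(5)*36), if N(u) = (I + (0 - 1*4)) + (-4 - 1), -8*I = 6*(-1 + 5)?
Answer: 1873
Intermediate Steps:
I = -3 (I = -3*(-1 + 5)/4 = -3*4/4 = -⅛*24 = -3)
N(u) = -12 (N(u) = (-3 + (0 - 1*4)) + (-4 - 1) = (-3 + (0 - 4)) - 5 = (-3 - 4) - 5 = -7 - 5 = -12)
1439 - (-2 + N(5)*36) = 1439 - (-2 - 12*36) = 1439 - (-2 - 432) = 1439 - 1*(-434) = 1439 + 434 = 1873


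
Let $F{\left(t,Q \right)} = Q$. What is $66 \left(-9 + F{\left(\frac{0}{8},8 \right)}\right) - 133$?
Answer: $-199$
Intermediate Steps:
$66 \left(-9 + F{\left(\frac{0}{8},8 \right)}\right) - 133 = 66 \left(-9 + 8\right) - 133 = 66 \left(-1\right) - 133 = -66 - 133 = -199$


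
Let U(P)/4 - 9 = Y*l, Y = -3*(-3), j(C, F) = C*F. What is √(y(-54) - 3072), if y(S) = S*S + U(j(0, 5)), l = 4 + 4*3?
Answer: 2*√114 ≈ 21.354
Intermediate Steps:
l = 16 (l = 4 + 12 = 16)
Y = 9
U(P) = 612 (U(P) = 36 + 4*(9*16) = 36 + 4*144 = 36 + 576 = 612)
y(S) = 612 + S² (y(S) = S*S + 612 = S² + 612 = 612 + S²)
√(y(-54) - 3072) = √((612 + (-54)²) - 3072) = √((612 + 2916) - 3072) = √(3528 - 3072) = √456 = 2*√114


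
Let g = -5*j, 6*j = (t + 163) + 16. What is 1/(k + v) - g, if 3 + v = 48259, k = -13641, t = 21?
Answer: 17307503/103845 ≈ 166.67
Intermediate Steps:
v = 48256 (v = -3 + 48259 = 48256)
j = 100/3 (j = ((21 + 163) + 16)/6 = (184 + 16)/6 = (1/6)*200 = 100/3 ≈ 33.333)
g = -500/3 (g = -5*100/3 = -500/3 ≈ -166.67)
1/(k + v) - g = 1/(-13641 + 48256) - 1*(-500/3) = 1/34615 + 500/3 = 17307503/103845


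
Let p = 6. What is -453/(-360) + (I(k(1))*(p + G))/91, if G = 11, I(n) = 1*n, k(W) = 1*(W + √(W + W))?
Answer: 15781/10920 + 17*√2/91 ≈ 1.7093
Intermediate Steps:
k(W) = W + √2*√W (k(W) = 1*(W + √(2*W)) = 1*(W + √2*√W) = W + √2*√W)
I(n) = n
-453/(-360) + (I(k(1))*(p + G))/91 = -453/(-360) + ((1 + √2*√1)*(6 + 11))/91 = -453*(-1/360) + ((1 + √2*1)*17)*(1/91) = 151/120 + ((1 + √2)*17)*(1/91) = 151/120 + (17 + 17*√2)*(1/91) = 151/120 + (17/91 + 17*√2/91) = 15781/10920 + 17*√2/91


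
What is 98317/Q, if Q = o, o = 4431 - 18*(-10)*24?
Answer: 98317/8751 ≈ 11.235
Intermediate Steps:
o = 8751 (o = 4431 + 180*24 = 4431 + 4320 = 8751)
Q = 8751
98317/Q = 98317/8751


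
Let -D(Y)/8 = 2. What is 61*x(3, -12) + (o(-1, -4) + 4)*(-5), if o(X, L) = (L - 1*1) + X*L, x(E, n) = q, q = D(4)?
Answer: -991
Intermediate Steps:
D(Y) = -16 (D(Y) = -8*2 = -16)
q = -16
x(E, n) = -16
o(X, L) = -1 + L + L*X (o(X, L) = (L - 1) + L*X = (-1 + L) + L*X = -1 + L + L*X)
61*x(3, -12) + (o(-1, -4) + 4)*(-5) = 61*(-16) + ((-1 - 4 - 4*(-1)) + 4)*(-5) = -976 + ((-1 - 4 + 4) + 4)*(-5) = -976 + (-1 + 4)*(-5) = -976 + 3*(-5) = -976 - 15 = -991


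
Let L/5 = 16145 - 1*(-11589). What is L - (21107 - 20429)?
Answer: 137992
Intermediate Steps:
L = 138670 (L = 5*(16145 - 1*(-11589)) = 5*(16145 + 11589) = 5*27734 = 138670)
L - (21107 - 20429) = 138670 - (21107 - 20429) = 138670 - 1*678 = 138670 - 678 = 137992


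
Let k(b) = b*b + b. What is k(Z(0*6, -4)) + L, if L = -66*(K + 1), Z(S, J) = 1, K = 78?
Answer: -5212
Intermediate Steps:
k(b) = b + b² (k(b) = b² + b = b + b²)
L = -5214 (L = -66*(78 + 1) = -66*79 = -5214)
k(Z(0*6, -4)) + L = 1*(1 + 1) - 5214 = 1*2 - 5214 = 2 - 5214 = -5212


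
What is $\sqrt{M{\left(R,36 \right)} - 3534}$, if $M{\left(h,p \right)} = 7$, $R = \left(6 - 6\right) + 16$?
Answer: $i \sqrt{3527} \approx 59.389 i$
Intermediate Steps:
$R = 16$ ($R = 0 + 16 = 16$)
$\sqrt{M{\left(R,36 \right)} - 3534} = \sqrt{7 - 3534} = \sqrt{-3527} = i \sqrt{3527}$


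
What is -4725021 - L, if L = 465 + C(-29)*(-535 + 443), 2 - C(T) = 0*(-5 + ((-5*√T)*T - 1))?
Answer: -4725302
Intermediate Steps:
C(T) = 2 (C(T) = 2 - 0*(-5 + ((-5*√T)*T - 1)) = 2 - 0*(-5 + (-5*T^(3/2) - 1)) = 2 - 0*(-5 + (-1 - 5*T^(3/2))) = 2 - 0*(-6 - 5*T^(3/2)) = 2 - 1*0 = 2 + 0 = 2)
L = 281 (L = 465 + 2*(-535 + 443) = 465 + 2*(-92) = 465 - 184 = 281)
-4725021 - L = -4725021 - 1*281 = -4725021 - 281 = -4725302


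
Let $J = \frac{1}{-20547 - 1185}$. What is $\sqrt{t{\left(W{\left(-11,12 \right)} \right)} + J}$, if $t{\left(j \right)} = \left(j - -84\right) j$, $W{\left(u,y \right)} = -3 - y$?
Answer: $\frac{i \sqrt{122202409893}}{10866} \approx 32.171 i$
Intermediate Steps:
$J = - \frac{1}{21732}$ ($J = \frac{1}{-21732} = - \frac{1}{21732} \approx -4.6015 \cdot 10^{-5}$)
$t{\left(j \right)} = j \left(84 + j\right)$ ($t{\left(j \right)} = \left(j + 84\right) j = \left(84 + j\right) j = j \left(84 + j\right)$)
$\sqrt{t{\left(W{\left(-11,12 \right)} \right)} + J} = \sqrt{\left(-3 - 12\right) \left(84 - 15\right) - \frac{1}{21732}} = \sqrt{- 15 \left(84 - 15\right) - \frac{1}{21732}} = \sqrt{\left(-15\right) 69 - \frac{1}{21732}} = \sqrt{-1035 - \frac{1}{21732}} = \sqrt{- \frac{22492621}{21732}} = \frac{i \sqrt{122202409893}}{10866}$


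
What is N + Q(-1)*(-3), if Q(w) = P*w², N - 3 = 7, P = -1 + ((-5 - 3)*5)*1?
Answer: 133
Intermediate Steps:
P = -41 (P = -1 - 8*5*1 = -1 - 40*1 = -1 - 40 = -41)
N = 10 (N = 3 + 7 = 10)
Q(w) = -41*w²
N + Q(-1)*(-3) = 10 - 41*(-1)²*(-3) = 10 - 41*1*(-3) = 10 - 41*(-3) = 10 + 123 = 133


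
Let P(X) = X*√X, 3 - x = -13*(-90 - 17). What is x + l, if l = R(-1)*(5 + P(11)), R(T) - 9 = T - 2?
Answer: -1358 + 66*√11 ≈ -1139.1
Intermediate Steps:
R(T) = 7 + T (R(T) = 9 + (T - 2) = 9 + (-2 + T) = 7 + T)
x = -1388 (x = 3 - (-13)*(-90 - 17) = 3 - (-13)*(-107) = 3 - 1*1391 = 3 - 1391 = -1388)
P(X) = X^(3/2)
l = 30 + 66*√11 (l = (7 - 1)*(5 + 11^(3/2)) = 6*(5 + 11*√11) = 30 + 66*√11 ≈ 248.90)
x + l = -1388 + (30 + 66*√11) = -1358 + 66*√11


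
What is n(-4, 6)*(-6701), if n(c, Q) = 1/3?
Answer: -6701/3 ≈ -2233.7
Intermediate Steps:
n(c, Q) = ⅓
n(-4, 6)*(-6701) = (⅓)*(-6701) = -6701/3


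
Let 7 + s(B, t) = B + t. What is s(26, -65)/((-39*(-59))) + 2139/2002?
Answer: 371519/354354 ≈ 1.0484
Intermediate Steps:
s(B, t) = -7 + B + t (s(B, t) = -7 + (B + t) = -7 + B + t)
s(26, -65)/((-39*(-59))) + 2139/2002 = (-7 + 26 - 65)/((-39*(-59))) + 2139/2002 = -46/2301 + 2139*(1/2002) = -46*1/2301 + 2139/2002 = -46/2301 + 2139/2002 = 371519/354354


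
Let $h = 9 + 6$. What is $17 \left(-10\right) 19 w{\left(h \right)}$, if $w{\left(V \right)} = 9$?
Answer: $-29070$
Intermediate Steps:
$h = 15$
$17 \left(-10\right) 19 w{\left(h \right)} = 17 \left(-10\right) 19 \cdot 9 = \left(-170\right) 19 \cdot 9 = \left(-3230\right) 9 = -29070$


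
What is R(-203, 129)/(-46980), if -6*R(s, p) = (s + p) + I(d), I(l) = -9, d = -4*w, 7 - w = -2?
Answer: -83/281880 ≈ -0.00029445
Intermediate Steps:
w = 9 (w = 7 - 1*(-2) = 7 + 2 = 9)
d = -36 (d = -4*9 = -36)
R(s, p) = 3/2 - p/6 - s/6 (R(s, p) = -((s + p) - 9)/6 = -((p + s) - 9)/6 = -(-9 + p + s)/6 = 3/2 - p/6 - s/6)
R(-203, 129)/(-46980) = (3/2 - ⅙*129 - ⅙*(-203))/(-46980) = (3/2 - 43/2 + 203/6)*(-1/46980) = (83/6)*(-1/46980) = -83/281880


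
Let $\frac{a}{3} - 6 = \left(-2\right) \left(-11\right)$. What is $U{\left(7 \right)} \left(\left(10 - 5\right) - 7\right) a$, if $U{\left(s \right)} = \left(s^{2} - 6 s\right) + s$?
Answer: $-2352$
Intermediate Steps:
$U{\left(s \right)} = s^{2} - 5 s$
$a = 84$ ($a = 18 + 3 \left(\left(-2\right) \left(-11\right)\right) = 18 + 3 \cdot 22 = 18 + 66 = 84$)
$U{\left(7 \right)} \left(\left(10 - 5\right) - 7\right) a = 7 \left(-5 + 7\right) \left(\left(10 - 5\right) - 7\right) 84 = 7 \cdot 2 \left(5 - 7\right) 84 = 14 \left(-2\right) 84 = \left(-28\right) 84 = -2352$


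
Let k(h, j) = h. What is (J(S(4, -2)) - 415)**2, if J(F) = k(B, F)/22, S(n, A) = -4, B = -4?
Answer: 20857489/121 ≈ 1.7238e+5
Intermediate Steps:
J(F) = -2/11 (J(F) = -4/22 = -4*1/22 = -2/11)
(J(S(4, -2)) - 415)**2 = (-2/11 - 415)**2 = (-4567/11)**2 = 20857489/121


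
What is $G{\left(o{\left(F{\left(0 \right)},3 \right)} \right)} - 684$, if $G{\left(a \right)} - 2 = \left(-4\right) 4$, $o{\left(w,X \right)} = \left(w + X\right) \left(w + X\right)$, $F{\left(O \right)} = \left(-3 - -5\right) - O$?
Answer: $-698$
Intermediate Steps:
$F{\left(O \right)} = 2 - O$ ($F{\left(O \right)} = \left(-3 + 5\right) - O = 2 - O$)
$o{\left(w,X \right)} = \left(X + w\right)^{2}$ ($o{\left(w,X \right)} = \left(X + w\right) \left(X + w\right) = \left(X + w\right)^{2}$)
$G{\left(a \right)} = -14$ ($G{\left(a \right)} = 2 - 16 = -14$)
$G{\left(o{\left(F{\left(0 \right)},3 \right)} \right)} - 684 = -14 - 684 = -698$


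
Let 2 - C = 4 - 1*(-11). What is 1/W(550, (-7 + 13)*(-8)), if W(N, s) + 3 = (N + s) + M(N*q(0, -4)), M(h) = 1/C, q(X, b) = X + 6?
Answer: 13/6486 ≈ 0.0020043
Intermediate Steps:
q(X, b) = 6 + X
C = -13 (C = 2 - (4 - 1*(-11)) = 2 - (4 + 11) = 2 - 1*15 = 2 - 15 = -13)
M(h) = -1/13 (M(h) = 1/(-13) = -1/13)
W(N, s) = -40/13 + N + s (W(N, s) = -3 + ((N + s) - 1/13) = -3 + (-1/13 + N + s) = -40/13 + N + s)
1/W(550, (-7 + 13)*(-8)) = 1/(-40/13 + 550 + (-7 + 13)*(-8)) = 1/(-40/13 + 550 + 6*(-8)) = 1/(-40/13 + 550 - 48) = 1/(6486/13) = 13/6486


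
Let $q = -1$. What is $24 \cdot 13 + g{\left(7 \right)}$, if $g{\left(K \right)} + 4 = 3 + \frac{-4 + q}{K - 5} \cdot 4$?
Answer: $301$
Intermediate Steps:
$g{\left(K \right)} = -1 - \frac{20}{-5 + K}$ ($g{\left(K \right)} = -4 + \left(3 + \frac{-4 - 1}{K - 5} \cdot 4\right) = -4 + \left(3 + - \frac{5}{-5 + K} 4\right) = -4 + \left(3 - \frac{20}{-5 + K}\right) = -1 - \frac{20}{-5 + K}$)
$24 \cdot 13 + g{\left(7 \right)} = 24 \cdot 13 + \frac{-15 - 7}{-5 + 7} = 312 + \frac{-15 - 7}{2} = 312 + \frac{1}{2} \left(-22\right) = 312 - 11 = 301$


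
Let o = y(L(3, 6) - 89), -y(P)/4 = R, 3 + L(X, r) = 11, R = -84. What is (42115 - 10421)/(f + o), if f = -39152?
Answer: -15847/19408 ≈ -0.81652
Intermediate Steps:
L(X, r) = 8 (L(X, r) = -3 + 11 = 8)
y(P) = 336 (y(P) = -4*(-84) = 336)
o = 336
(42115 - 10421)/(f + o) = (42115 - 10421)/(-39152 + 336) = 31694/(-38816) = 31694*(-1/38816) = -15847/19408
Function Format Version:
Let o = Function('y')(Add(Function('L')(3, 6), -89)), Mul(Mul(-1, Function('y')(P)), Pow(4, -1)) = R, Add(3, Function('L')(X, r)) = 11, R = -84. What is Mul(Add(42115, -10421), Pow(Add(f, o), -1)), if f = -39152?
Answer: Rational(-15847, 19408) ≈ -0.81652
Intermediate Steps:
Function('L')(X, r) = 8 (Function('L')(X, r) = Add(-3, 11) = 8)
Function('y')(P) = 336 (Function('y')(P) = Mul(-4, -84) = 336)
o = 336
Mul(Add(42115, -10421), Pow(Add(f, o), -1)) = Mul(Add(42115, -10421), Pow(Add(-39152, 336), -1)) = Mul(31694, Pow(-38816, -1)) = Mul(31694, Rational(-1, 38816)) = Rational(-15847, 19408)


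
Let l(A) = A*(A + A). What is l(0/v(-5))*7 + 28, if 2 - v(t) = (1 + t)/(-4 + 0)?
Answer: 28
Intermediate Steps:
v(t) = 9/4 + t/4 (v(t) = 2 - (1 + t)/(-4 + 0) = 2 - (1 + t)/(-4) = 2 - (1 + t)*(-1)/4 = 2 - (-1/4 - t/4) = 2 + (1/4 + t/4) = 9/4 + t/4)
l(A) = 2*A**2 (l(A) = A*(2*A) = 2*A**2)
l(0/v(-5))*7 + 28 = (2*(0/(9/4 + (1/4)*(-5)))**2)*7 + 28 = (2*(0/(9/4 - 5/4))**2)*7 + 28 = (2*(0/1)**2)*7 + 28 = (2*(0*1)**2)*7 + 28 = (2*0**2)*7 + 28 = (2*0)*7 + 28 = 0*7 + 28 = 0 + 28 = 28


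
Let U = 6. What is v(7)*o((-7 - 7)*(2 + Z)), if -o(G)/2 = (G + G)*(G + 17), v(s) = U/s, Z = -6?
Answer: -14016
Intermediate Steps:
v(s) = 6/s
o(G) = -4*G*(17 + G) (o(G) = -2*(G + G)*(G + 17) = -2*2*G*(17 + G) = -4*G*(17 + G))
v(7)*o((-7 - 7)*(2 + Z)) = (6/7)*(-4*(-7 - 7)*(2 - 6)*(17 + (-7 - 7)*(2 - 6))) = (6*(⅐))*(-4*(-14*(-4))*(17 - 14*(-4))) = 6*(-4*56*(17 + 56))/7 = 6*(-4*56*73)/7 = (6/7)*(-16352) = -14016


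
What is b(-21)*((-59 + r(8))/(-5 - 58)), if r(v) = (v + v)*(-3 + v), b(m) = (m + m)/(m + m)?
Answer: -1/3 ≈ -0.33333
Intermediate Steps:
b(m) = 1 (b(m) = (2*m)/((2*m)) = (2*m)*(1/(2*m)) = 1)
r(v) = 2*v*(-3 + v) (r(v) = (2*v)*(-3 + v) = 2*v*(-3 + v))
b(-21)*((-59 + r(8))/(-5 - 58)) = 1*((-59 + 2*8*(-3 + 8))/(-5 - 58)) = 1*((-59 + 2*8*5)/(-63)) = 1*((-59 + 80)*(-1/63)) = 1*(21*(-1/63)) = 1*(-1/3) = -1/3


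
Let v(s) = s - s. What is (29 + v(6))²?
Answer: 841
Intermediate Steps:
v(s) = 0
(29 + v(6))² = (29 + 0)² = 29² = 841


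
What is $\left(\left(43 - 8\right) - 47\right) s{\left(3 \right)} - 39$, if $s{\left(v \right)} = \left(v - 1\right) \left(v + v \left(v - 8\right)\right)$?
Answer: $249$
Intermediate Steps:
$s{\left(v \right)} = \left(-1 + v\right) \left(v + v \left(-8 + v\right)\right)$
$\left(\left(43 - 8\right) - 47\right) s{\left(3 \right)} - 39 = \left(\left(43 - 8\right) - 47\right) 3 \left(7 + 3^{2} - 24\right) - 39 = \left(35 - 47\right) 3 \left(7 + 9 - 24\right) - 39 = - 12 \cdot 3 \left(-8\right) - 39 = \left(-12\right) \left(-24\right) - 39 = 288 - 39 = 249$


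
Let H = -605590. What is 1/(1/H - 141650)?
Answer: -605590/85781823501 ≈ -7.0597e-6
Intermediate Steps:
1/(1/H - 141650) = 1/(1/(-605590) - 141650) = 1/(-1/605590 - 141650) = 1/(-85781823501/605590) = -605590/85781823501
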